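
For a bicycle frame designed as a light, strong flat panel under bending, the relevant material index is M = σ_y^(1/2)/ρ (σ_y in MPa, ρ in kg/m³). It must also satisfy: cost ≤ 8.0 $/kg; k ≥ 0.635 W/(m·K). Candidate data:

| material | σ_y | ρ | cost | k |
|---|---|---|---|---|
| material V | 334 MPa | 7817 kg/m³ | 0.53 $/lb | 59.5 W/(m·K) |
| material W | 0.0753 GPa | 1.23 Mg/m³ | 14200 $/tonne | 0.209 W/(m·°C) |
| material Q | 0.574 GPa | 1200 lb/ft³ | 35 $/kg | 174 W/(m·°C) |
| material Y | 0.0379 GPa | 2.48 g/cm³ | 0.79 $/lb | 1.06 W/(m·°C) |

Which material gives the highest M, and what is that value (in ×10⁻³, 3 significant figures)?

material Y, M = 2.48×10⁻³

Screen on constraints: cost ≤ 8.0 $/kg; k ≥ 0.635 W/(m·K). Survivors: material V, material Y.
After converting to SI:
  material V: σ_y = 334.0 MPa, ρ = 7817 kg/m³
  material Y: σ_y = 37.90 MPa, ρ = 2480 kg/m³
  material Y: M = 2.48×10⁻³
  material V: M = 2.34×10⁻³
Material Y ranks first.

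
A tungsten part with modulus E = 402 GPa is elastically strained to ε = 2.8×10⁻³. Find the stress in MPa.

σ = E·ε = 402000 MPa × 2.8×10⁻³ = 1130 MPa.

1130 MPa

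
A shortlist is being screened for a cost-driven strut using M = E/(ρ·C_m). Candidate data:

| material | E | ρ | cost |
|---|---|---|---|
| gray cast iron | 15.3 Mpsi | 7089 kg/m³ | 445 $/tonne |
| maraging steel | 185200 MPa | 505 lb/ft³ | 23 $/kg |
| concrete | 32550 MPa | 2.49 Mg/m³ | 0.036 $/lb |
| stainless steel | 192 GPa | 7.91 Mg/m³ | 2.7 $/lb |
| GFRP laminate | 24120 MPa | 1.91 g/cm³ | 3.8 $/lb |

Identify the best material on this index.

concrete

After converting to SI:
  gray cast iron: E = 105.5 GPa, ρ = 7089 kg/m³, cost = 0.4450 $/kg
  maraging steel: E = 185.2 GPa, ρ = 8089 kg/m³, cost = 23.00 $/kg
  concrete: E = 32.55 GPa, ρ = 2490 kg/m³, cost = 0.07937 $/kg
  stainless steel: E = 192.0 GPa, ρ = 7910 kg/m³, cost = 5.952 $/kg
  GFRP laminate: E = 24.12 GPa, ρ = 1910 kg/m³, cost = 8.377 $/kg
  concrete: M = 165 MN·m per $
  gray cast iron: M = 33.4 MN·m per $
  stainless steel: M = 4.08 MN·m per $
  GFRP laminate: M = 1.51 MN·m per $
  maraging steel: M = 0.995 MN·m per $
Highest index: concrete.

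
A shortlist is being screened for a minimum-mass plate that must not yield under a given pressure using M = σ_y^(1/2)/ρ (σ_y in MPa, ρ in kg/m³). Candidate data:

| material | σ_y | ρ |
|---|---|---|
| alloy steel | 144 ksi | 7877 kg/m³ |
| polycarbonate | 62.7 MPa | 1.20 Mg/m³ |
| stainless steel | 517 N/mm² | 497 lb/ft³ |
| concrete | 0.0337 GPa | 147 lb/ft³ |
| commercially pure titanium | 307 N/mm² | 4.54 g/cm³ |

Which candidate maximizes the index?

In SI units:
  alloy steel: σ_y = 992.8 MPa, ρ = 7877 kg/m³
  polycarbonate: σ_y = 62.70 MPa, ρ = 1200 kg/m³
  stainless steel: σ_y = 517.0 MPa, ρ = 7961 kg/m³
  concrete: σ_y = 33.70 MPa, ρ = 2355 kg/m³
  commercially pure titanium: σ_y = 307.0 MPa, ρ = 4540 kg/m³
  polycarbonate: M = 6.60×10⁻³
  alloy steel: M = 4.00×10⁻³
  commercially pure titanium: M = 3.86×10⁻³
  stainless steel: M = 2.86×10⁻³
  concrete: M = 2.47×10⁻³
Polycarbonate has the largest M.

polycarbonate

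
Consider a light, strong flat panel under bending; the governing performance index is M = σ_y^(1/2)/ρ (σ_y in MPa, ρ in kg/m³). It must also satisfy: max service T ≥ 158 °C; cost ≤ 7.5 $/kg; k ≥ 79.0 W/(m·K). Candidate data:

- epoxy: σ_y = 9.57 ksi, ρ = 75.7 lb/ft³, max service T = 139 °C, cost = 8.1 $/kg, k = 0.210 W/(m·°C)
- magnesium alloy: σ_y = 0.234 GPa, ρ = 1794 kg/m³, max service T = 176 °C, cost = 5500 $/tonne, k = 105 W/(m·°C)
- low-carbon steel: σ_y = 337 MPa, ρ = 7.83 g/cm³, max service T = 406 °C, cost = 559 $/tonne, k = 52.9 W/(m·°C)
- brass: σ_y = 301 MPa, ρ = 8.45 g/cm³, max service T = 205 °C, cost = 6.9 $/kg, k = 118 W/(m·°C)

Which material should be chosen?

Screen on constraints: max service T ≥ 158 °C; cost ≤ 7.5 $/kg; k ≥ 79.0 W/(m·K). Survivors: magnesium alloy, brass.
After converting to SI:
  magnesium alloy: σ_y = 234.0 MPa, ρ = 1794 kg/m³
  brass: σ_y = 301.0 MPa, ρ = 8450 kg/m³
  magnesium alloy: M = 8.53×10⁻³
  brass: M = 2.05×10⁻³
Magnesium alloy has the largest M.

magnesium alloy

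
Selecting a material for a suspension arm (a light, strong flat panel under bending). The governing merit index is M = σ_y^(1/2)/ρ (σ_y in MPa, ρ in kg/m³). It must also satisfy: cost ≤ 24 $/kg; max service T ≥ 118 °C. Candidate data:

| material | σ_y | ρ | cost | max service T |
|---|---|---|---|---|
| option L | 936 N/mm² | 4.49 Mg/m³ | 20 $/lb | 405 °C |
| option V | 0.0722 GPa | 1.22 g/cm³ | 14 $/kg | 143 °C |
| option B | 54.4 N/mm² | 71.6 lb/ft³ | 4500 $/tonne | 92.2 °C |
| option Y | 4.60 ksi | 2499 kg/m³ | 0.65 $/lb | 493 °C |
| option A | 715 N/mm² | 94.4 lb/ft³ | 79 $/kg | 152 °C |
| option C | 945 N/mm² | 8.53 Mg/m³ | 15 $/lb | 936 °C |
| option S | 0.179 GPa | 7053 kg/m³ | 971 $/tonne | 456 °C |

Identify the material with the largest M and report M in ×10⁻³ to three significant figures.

Screen on constraints: cost ≤ 24 $/kg; max service T ≥ 118 °C. Survivors: option V, option Y, option S.
Putting every candidate on a common basis:
  option V: σ_y = 72.20 MPa, ρ = 1220 kg/m³
  option Y: σ_y = 31.72 MPa, ρ = 2499 kg/m³
  option S: σ_y = 179.0 MPa, ρ = 7053 kg/m³
  option V: M = 6.96×10⁻³
  option Y: M = 2.25×10⁻³
  option S: M = 1.90×10⁻³
Highest index: option V.

option V, M = 6.96×10⁻³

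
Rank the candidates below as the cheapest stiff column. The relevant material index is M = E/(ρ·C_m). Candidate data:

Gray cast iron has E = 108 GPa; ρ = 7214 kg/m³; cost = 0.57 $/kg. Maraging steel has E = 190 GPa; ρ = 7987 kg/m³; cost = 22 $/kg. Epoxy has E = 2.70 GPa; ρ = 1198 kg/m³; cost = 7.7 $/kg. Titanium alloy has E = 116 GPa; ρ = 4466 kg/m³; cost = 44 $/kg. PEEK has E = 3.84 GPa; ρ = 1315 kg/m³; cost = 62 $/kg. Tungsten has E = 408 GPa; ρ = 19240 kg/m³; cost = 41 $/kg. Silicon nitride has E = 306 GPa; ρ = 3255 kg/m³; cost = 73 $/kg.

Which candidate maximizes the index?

Computing M directly (units already consistent):
  gray cast iron: M = 26.3 MN·m per $
  silicon nitride: M = 1.29 MN·m per $
  maraging steel: M = 1.08 MN·m per $
  titanium alloy: M = 0.590 MN·m per $
  tungsten: M = 0.517 MN·m per $
  epoxy: M = 0.293 MN·m per $
  PEEK: M = 0.0471 MN·m per $
The maximum is for gray cast iron.

gray cast iron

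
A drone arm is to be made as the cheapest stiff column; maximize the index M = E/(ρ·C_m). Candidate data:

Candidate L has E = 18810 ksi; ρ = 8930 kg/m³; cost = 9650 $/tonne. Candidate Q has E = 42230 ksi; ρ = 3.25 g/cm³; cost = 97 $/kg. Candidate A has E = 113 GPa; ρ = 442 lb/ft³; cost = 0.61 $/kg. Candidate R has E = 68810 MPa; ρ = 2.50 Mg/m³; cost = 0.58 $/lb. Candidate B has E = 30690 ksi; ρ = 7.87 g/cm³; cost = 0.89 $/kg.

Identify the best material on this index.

After converting to SI:
  candidate L: E = 129.7 GPa, ρ = 8930 kg/m³, cost = 9.650 $/kg
  candidate Q: E = 291.2 GPa, ρ = 3250 kg/m³, cost = 97.00 $/kg
  candidate A: E = 113.0 GPa, ρ = 7080 kg/m³, cost = 0.6100 $/kg
  candidate R: E = 68.81 GPa, ρ = 2500 kg/m³, cost = 1.279 $/kg
  candidate B: E = 211.6 GPa, ρ = 7870 kg/m³, cost = 0.8900 $/kg
  candidate B: M = 30.2 MN·m per $
  candidate A: M = 26.2 MN·m per $
  candidate R: M = 21.5 MN·m per $
  candidate L: M = 1.50 MN·m per $
  candidate Q: M = 0.924 MN·m per $
Candidate B ranks first.

candidate B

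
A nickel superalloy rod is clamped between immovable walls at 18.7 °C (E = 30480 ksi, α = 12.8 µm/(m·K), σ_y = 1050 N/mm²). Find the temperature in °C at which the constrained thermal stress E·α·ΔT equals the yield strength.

E = 30480 ksi = 210.2 GPa.
σ_y = 1050 N/mm² = 1050 MPa.
E·α·ΔT = 1050 MPa ⇒ ΔT = 1050 / (210.2×10³ × 12.8×10⁻⁶) = 390.3 K.
T = 18.7 + 390.3 = 409.0 °C.

409 °C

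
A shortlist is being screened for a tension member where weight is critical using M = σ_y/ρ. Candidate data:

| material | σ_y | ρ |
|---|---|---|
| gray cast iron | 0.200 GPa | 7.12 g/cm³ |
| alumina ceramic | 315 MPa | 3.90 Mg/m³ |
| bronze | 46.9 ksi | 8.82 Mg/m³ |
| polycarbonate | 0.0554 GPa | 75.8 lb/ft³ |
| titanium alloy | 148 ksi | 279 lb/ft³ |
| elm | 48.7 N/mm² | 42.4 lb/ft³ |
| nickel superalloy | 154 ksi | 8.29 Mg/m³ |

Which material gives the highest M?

Normalizing units and computing the index:
  gray cast iron: σ_y = 200.0 MPa, ρ = 7120 kg/m³
  alumina ceramic: σ_y = 315.0 MPa, ρ = 3900 kg/m³
  bronze: σ_y = 323.4 MPa, ρ = 8820 kg/m³
  polycarbonate: σ_y = 55.40 MPa, ρ = 1214 kg/m³
  titanium alloy: σ_y = 1020 MPa, ρ = 4469 kg/m³
  elm: σ_y = 48.70 MPa, ρ = 679.2 kg/m³
  nickel superalloy: σ_y = 1062 MPa, ρ = 8290 kg/m³
  titanium alloy: M = 228 kN·m/kg
  nickel superalloy: M = 128 kN·m/kg
  alumina ceramic: M = 80.8 kN·m/kg
  elm: M = 71.7 kN·m/kg
  polycarbonate: M = 45.6 kN·m/kg
  bronze: M = 36.7 kN·m/kg
  gray cast iron: M = 28.1 kN·m/kg
Titanium alloy ranks first.

titanium alloy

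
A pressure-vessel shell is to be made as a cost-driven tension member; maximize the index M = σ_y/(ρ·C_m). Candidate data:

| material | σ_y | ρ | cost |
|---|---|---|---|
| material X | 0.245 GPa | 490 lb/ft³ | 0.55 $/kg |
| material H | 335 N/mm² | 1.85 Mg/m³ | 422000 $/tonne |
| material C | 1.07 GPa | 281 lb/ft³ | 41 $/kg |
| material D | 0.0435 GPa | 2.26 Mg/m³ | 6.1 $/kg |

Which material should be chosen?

Normalizing units and computing the index:
  material X: σ_y = 245.0 MPa, ρ = 7849 kg/m³, cost = 0.5500 $/kg
  material H: σ_y = 335.0 MPa, ρ = 1850 kg/m³, cost = 422.0 $/kg
  material C: σ_y = 1070 MPa, ρ = 4501 kg/m³, cost = 41.00 $/kg
  material D: σ_y = 43.50 MPa, ρ = 2260 kg/m³, cost = 6.100 $/kg
  material X: M = 56.8 kN·m per $
  material C: M = 5.80 kN·m per $
  material D: M = 3.16 kN·m per $
  material H: M = 0.429 kN·m per $
The maximum is for material X.

material X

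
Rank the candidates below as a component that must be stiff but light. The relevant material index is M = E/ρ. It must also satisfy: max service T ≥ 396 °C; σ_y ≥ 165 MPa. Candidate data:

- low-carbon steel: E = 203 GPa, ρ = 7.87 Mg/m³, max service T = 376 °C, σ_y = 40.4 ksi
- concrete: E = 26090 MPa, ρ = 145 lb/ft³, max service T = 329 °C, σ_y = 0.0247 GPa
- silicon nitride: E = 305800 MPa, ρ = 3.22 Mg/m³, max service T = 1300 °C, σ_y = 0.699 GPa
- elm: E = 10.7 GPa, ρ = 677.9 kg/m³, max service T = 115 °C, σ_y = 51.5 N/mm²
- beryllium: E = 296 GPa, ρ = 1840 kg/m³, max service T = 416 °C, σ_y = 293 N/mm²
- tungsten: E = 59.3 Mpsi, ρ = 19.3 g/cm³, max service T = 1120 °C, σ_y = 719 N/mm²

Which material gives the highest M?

beryllium

Screen on constraints: max service T ≥ 396 °C; σ_y ≥ 165 MPa. Survivors: silicon nitride, beryllium, tungsten.
After converting to SI:
  silicon nitride: E = 305.8 GPa, ρ = 3220 kg/m³
  beryllium: E = 296.0 GPa, ρ = 1840 kg/m³
  tungsten: E = 408.9 GPa, ρ = 19300 kg/m³
  beryllium: M = 161 MN·m/kg
  silicon nitride: M = 95.0 MN·m/kg
  tungsten: M = 21.2 MN·m/kg
Beryllium has the largest M.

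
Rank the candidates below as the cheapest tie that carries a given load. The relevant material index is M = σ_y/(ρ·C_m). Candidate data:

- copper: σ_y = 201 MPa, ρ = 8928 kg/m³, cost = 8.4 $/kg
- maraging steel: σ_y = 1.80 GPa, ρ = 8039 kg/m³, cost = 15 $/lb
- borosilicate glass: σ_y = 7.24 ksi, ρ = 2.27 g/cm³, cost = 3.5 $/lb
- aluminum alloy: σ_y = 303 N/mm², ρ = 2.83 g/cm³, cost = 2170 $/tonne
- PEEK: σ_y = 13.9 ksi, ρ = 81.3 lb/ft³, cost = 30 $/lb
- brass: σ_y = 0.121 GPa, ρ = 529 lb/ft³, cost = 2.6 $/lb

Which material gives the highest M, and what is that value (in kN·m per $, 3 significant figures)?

aluminum alloy, M = 49.3 kN·m per $

Putting every candidate on a common basis:
  copper: σ_y = 201.0 MPa, ρ = 8928 kg/m³, cost = 8.400 $/kg
  maraging steel: σ_y = 1800 MPa, ρ = 8039 kg/m³, cost = 33.07 $/kg
  borosilicate glass: σ_y = 49.92 MPa, ρ = 2270 kg/m³, cost = 7.716 $/kg
  aluminum alloy: σ_y = 303.0 MPa, ρ = 2830 kg/m³, cost = 2.170 $/kg
  PEEK: σ_y = 95.84 MPa, ρ = 1302 kg/m³, cost = 66.14 $/kg
  brass: σ_y = 121.0 MPa, ρ = 8474 kg/m³, cost = 5.732 $/kg
  aluminum alloy: M = 49.3 kN·m per $
  maraging steel: M = 6.77 kN·m per $
  borosilicate glass: M = 2.85 kN·m per $
  copper: M = 2.68 kN·m per $
  brass: M = 2.49 kN·m per $
  PEEK: M = 1.11 kN·m per $
Highest index: aluminum alloy.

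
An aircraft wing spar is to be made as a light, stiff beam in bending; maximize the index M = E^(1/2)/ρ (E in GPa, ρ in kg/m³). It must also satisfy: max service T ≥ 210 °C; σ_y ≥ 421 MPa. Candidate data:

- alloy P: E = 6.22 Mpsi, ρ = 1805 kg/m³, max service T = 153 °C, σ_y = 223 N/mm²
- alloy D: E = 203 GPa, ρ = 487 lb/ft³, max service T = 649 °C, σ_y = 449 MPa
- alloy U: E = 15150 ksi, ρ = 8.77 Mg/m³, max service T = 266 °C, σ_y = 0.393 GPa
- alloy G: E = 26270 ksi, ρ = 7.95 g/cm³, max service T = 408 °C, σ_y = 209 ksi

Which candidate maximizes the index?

alloy D

Screen on constraints: max service T ≥ 210 °C; σ_y ≥ 421 MPa. Survivors: alloy D, alloy G.
In SI units:
  alloy D: E = 203.0 GPa, ρ = 7801 kg/m³
  alloy G: E = 181.1 GPa, ρ = 7950 kg/m³
  alloy D: M = 1.83×10⁻³
  alloy G: M = 1.69×10⁻³
The maximum is for alloy D.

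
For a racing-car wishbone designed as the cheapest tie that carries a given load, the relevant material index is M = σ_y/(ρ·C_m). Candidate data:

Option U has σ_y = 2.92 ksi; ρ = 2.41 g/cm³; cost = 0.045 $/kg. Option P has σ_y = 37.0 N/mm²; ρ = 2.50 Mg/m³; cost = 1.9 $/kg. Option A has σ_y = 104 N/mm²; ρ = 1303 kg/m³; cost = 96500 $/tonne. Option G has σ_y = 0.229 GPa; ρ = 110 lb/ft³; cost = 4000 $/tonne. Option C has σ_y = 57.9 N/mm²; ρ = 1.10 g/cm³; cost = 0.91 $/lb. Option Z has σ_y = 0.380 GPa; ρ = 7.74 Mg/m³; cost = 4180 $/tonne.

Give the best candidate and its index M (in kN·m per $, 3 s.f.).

Normalizing units and computing the index:
  option U: σ_y = 20.13 MPa, ρ = 2410 kg/m³, cost = 0.04500 $/kg
  option P: σ_y = 37.00 MPa, ρ = 2500 kg/m³, cost = 1.900 $/kg
  option A: σ_y = 104.0 MPa, ρ = 1303 kg/m³, cost = 96.50 $/kg
  option G: σ_y = 229.0 MPa, ρ = 1762 kg/m³, cost = 4.000 $/kg
  option C: σ_y = 57.90 MPa, ρ = 1100 kg/m³, cost = 2.006 $/kg
  option Z: σ_y = 380.0 MPa, ρ = 7740 kg/m³, cost = 4.180 $/kg
  option U: M = 186 kN·m per $
  option G: M = 32.5 kN·m per $
  option C: M = 26.2 kN·m per $
  option Z: M = 11.7 kN·m per $
  option P: M = 7.79 kN·m per $
  option A: M = 0.827 kN·m per $
Highest index: option U.

option U, M = 186 kN·m per $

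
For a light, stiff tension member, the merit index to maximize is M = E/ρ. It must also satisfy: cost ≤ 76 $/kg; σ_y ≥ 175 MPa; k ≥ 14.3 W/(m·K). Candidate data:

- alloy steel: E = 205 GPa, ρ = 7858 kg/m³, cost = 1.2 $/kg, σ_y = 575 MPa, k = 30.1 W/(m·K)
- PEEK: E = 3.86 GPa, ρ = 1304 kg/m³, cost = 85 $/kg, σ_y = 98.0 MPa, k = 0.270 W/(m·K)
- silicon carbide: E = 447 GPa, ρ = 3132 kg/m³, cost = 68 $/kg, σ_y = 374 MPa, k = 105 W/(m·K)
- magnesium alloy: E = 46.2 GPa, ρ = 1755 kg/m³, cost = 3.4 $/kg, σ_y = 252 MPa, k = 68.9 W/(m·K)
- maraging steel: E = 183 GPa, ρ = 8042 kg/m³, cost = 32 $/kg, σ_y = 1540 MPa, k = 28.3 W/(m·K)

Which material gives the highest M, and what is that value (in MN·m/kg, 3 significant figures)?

Screen on constraints: cost ≤ 76 $/kg; σ_y ≥ 175 MPa; k ≥ 14.3 W/(m·K). Survivors: alloy steel, silicon carbide, magnesium alloy, maraging steel.
Per-candidate index values:
  silicon carbide: M = 143 MN·m/kg
  magnesium alloy: M = 26.3 MN·m/kg
  alloy steel: M = 26.1 MN·m/kg
  maraging steel: M = 22.8 MN·m/kg
Highest index: silicon carbide.

silicon carbide, M = 143 MN·m/kg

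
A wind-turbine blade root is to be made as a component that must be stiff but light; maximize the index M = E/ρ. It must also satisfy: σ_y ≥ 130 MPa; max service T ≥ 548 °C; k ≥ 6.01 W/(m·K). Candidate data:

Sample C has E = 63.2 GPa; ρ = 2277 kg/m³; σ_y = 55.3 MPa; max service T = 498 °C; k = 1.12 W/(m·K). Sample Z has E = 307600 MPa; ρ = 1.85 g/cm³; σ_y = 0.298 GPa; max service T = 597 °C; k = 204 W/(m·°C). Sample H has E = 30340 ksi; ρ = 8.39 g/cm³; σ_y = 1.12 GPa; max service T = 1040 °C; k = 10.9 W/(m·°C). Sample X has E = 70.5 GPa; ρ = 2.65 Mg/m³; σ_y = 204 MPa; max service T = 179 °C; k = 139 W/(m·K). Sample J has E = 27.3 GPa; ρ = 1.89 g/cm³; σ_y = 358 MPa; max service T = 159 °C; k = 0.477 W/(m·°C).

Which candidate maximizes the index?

sample Z

Screen on constraints: σ_y ≥ 130 MPa; max service T ≥ 548 °C; k ≥ 6.01 W/(m·K). Survivors: sample Z, sample H.
After converting to SI:
  sample Z: E = 307.6 GPa, ρ = 1850 kg/m³
  sample H: E = 209.2 GPa, ρ = 8390 kg/m³
  sample Z: M = 166 MN·m/kg
  sample H: M = 24.9 MN·m/kg
The maximum is for sample Z.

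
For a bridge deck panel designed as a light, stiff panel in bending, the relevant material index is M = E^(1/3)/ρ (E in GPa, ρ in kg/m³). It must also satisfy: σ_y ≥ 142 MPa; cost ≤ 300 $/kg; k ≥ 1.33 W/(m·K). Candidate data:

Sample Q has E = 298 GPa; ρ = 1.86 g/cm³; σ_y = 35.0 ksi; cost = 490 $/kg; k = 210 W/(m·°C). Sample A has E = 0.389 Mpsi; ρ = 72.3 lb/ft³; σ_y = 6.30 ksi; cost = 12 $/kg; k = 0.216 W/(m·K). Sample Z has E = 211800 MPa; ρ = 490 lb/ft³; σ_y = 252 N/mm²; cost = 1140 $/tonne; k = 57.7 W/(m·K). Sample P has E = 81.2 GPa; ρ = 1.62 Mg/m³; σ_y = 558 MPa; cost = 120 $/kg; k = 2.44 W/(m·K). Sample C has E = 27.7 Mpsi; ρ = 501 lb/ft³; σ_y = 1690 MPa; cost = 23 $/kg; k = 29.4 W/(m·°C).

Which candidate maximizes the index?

sample P

Screen on constraints: σ_y ≥ 142 MPa; cost ≤ 300 $/kg; k ≥ 1.33 W/(m·K). Survivors: sample Z, sample P, sample C.
After converting to SI:
  sample Z: E = 211.8 GPa, ρ = 7849 kg/m³
  sample P: E = 81.20 GPa, ρ = 1620 kg/m³
  sample C: E = 191.0 GPa, ρ = 8025 kg/m³
  sample P: M = 2.67×10⁻³
  sample Z: M = 0.759×10⁻³
  sample C: M = 0.718×10⁻³
The maximum is for sample P.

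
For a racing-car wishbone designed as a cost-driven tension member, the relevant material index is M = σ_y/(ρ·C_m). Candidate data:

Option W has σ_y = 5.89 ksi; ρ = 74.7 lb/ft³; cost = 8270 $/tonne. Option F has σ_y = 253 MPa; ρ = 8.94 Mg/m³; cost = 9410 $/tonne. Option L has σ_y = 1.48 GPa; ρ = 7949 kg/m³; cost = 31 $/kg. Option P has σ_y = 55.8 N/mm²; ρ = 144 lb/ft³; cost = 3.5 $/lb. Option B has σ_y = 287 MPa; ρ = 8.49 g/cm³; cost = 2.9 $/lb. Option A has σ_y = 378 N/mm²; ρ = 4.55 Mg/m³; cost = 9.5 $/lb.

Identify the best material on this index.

option L

Normalizing units and computing the index:
  option W: σ_y = 40.61 MPa, ρ = 1197 kg/m³, cost = 8.270 $/kg
  option F: σ_y = 253.0 MPa, ρ = 8940 kg/m³, cost = 9.410 $/kg
  option L: σ_y = 1480 MPa, ρ = 7949 kg/m³, cost = 31.00 $/kg
  option P: σ_y = 55.80 MPa, ρ = 2307 kg/m³, cost = 7.716 $/kg
  option B: σ_y = 287.0 MPa, ρ = 8490 kg/m³, cost = 6.393 $/kg
  option A: σ_y = 378.0 MPa, ρ = 4550 kg/m³, cost = 20.94 $/kg
  option L: M = 6.01 kN·m per $
  option B: M = 5.29 kN·m per $
  option W: M = 4.10 kN·m per $
  option A: M = 3.97 kN·m per $
  option P: M = 3.14 kN·m per $
  option F: M = 3.01 kN·m per $
Option L has the largest M.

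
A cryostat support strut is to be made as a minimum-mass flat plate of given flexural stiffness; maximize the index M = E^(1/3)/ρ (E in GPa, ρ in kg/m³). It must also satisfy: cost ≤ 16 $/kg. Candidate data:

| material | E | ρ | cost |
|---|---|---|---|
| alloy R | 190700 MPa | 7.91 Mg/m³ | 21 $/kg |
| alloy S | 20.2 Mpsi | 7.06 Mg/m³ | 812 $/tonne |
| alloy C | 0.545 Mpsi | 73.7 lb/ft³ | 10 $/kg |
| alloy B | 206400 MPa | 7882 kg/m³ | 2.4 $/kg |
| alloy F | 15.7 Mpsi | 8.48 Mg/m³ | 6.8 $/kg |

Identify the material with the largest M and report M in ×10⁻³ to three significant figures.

alloy C, M = 1.32×10⁻³

Screen on constraints: cost ≤ 16 $/kg. Survivors: alloy S, alloy C, alloy B, alloy F.
Putting every candidate on a common basis:
  alloy S: E = 139.3 GPa, ρ = 7060 kg/m³
  alloy C: E = 3.758 GPa, ρ = 1181 kg/m³
  alloy B: E = 206.4 GPa, ρ = 7882 kg/m³
  alloy F: E = 108.2 GPa, ρ = 8480 kg/m³
  alloy C: M = 1.32×10⁻³
  alloy B: M = 0.750×10⁻³
  alloy S: M = 0.734×10⁻³
  alloy F: M = 0.562×10⁻³
Highest index: alloy C.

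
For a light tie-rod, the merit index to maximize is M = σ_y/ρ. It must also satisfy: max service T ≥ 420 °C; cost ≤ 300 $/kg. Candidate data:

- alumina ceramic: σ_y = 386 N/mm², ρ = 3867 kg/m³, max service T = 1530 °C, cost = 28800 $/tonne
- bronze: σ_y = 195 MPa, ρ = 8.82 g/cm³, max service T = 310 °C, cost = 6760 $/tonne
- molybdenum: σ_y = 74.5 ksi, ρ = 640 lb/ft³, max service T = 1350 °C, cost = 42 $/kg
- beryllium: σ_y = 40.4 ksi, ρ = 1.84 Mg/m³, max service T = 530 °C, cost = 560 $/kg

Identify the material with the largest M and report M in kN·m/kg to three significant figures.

Screen on constraints: max service T ≥ 420 °C; cost ≤ 300 $/kg. Survivors: alumina ceramic, molybdenum.
After converting to SI:
  alumina ceramic: σ_y = 386.0 MPa, ρ = 3867 kg/m³
  molybdenum: σ_y = 513.7 MPa, ρ = 10250 kg/m³
  alumina ceramic: M = 99.8 kN·m/kg
  molybdenum: M = 50.1 kN·m/kg
Alumina ceramic ranks first.

alumina ceramic, M = 99.8 kN·m/kg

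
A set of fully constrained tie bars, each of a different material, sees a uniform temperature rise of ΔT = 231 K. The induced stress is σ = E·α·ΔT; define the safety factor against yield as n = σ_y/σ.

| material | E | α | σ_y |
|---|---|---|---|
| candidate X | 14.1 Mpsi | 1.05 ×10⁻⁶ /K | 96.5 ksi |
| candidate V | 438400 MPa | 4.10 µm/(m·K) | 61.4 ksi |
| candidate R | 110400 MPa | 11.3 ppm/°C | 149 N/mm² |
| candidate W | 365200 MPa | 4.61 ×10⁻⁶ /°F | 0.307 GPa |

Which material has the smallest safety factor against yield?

candidate W

Converting E to GPa, α to ×10⁻⁶/K, σ_y to MPa, then σ and n for each:
  candidate X: E = 97.22, α = 1.05, σ_y = 665.3 → σ = 23.6 MPa, n = 28.2
  candidate V: E = 438.4, α = 4.10, σ_y = 423.3 → σ = 415 MPa, n = 1.02
  candidate R: E = 110.4, α = 11.3, σ_y = 149.0 → σ = 288 MPa, n = 0.517
  candidate W: E = 365.2, α = 8.30, σ_y = 307.0 → σ = 700 MPa, n = 0.439
Candidate W has the lowest safety factor, n = 0.439.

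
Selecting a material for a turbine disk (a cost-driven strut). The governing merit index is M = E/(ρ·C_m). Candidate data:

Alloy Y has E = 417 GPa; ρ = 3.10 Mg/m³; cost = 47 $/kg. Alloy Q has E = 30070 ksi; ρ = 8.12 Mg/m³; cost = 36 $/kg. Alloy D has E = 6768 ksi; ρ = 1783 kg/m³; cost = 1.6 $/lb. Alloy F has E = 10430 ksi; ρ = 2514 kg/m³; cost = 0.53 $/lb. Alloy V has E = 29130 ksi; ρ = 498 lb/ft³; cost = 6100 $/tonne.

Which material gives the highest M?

alloy F

In SI units:
  alloy Y: E = 417.0 GPa, ρ = 3100 kg/m³, cost = 47.00 $/kg
  alloy Q: E = 207.3 GPa, ρ = 8120 kg/m³, cost = 36.00 $/kg
  alloy D: E = 46.66 GPa, ρ = 1783 kg/m³, cost = 3.527 $/kg
  alloy F: E = 71.91 GPa, ρ = 2514 kg/m³, cost = 1.168 $/kg
  alloy V: E = 200.8 GPa, ρ = 7977 kg/m³, cost = 6.100 $/kg
  alloy F: M = 24.5 MN·m per $
  alloy D: M = 7.42 MN·m per $
  alloy V: M = 4.13 MN·m per $
  alloy Y: M = 2.86 MN·m per $
  alloy Q: M = 0.709 MN·m per $
The maximum is for alloy F.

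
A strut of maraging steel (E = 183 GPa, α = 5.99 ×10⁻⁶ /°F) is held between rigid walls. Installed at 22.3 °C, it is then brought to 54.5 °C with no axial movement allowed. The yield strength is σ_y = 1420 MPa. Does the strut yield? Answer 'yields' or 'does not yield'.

does not yield

α = 5.99×10⁻⁶/°F × 9/5 = 10.8×10⁻⁶/K.
ΔT = 32.20 K. Constrained thermal stress σ = E·α·ΔT = 183.0×10³ MPa × 10.8×10⁻⁶ × 32.20 = 63.5 MPa (compressive).
Compare to σ_y = 1420 MPa: σ < σ_y, so it does not yield.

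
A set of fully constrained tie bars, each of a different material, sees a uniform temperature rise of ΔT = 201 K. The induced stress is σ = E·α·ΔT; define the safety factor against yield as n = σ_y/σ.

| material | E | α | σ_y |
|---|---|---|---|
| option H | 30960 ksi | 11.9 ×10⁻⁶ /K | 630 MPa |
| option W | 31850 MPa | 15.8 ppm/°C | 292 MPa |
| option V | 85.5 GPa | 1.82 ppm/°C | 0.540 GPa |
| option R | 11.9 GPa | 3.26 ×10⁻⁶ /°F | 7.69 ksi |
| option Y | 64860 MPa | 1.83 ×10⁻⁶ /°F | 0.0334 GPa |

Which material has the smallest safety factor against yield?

option Y

In consistent units (E in GPa, α in ×10⁻⁶/K, σ_y in MPa):
  option H: E = 213.5, α = 11.9, σ_y = 630.0 → σ = 511 MPa, n = 1.23
  option W: E = 31.85, α = 15.8, σ_y = 292.0 → σ = 101 MPa, n = 2.89
  option V: E = 85.50, α = 1.82, σ_y = 540.0 → σ = 31.3 MPa, n = 17.3
  option R: E = 11.90, α = 5.87, σ_y = 53.02 → σ = 14.0 MPa, n = 3.78
  option Y: E = 64.86, α = 3.29, σ_y = 33.40 → σ = 42.9 MPa, n = 0.778
Smallest n: option Y with n = 0.778.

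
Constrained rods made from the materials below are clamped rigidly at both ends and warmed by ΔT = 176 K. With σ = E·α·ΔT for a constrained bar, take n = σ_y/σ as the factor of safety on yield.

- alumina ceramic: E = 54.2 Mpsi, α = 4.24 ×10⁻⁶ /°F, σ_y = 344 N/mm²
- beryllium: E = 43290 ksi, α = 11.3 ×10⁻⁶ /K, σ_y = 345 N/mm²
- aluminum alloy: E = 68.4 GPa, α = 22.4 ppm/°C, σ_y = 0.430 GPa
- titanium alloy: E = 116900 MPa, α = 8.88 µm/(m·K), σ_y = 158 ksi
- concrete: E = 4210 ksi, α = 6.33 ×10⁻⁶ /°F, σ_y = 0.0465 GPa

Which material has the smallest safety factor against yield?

With everything in SI (GPa, ×10⁻⁶/K, MPa):
  alumina ceramic: E = 373.7, α = 7.63, σ_y = 344.0 → σ = 502 MPa, n = 0.685
  beryllium: E = 298.5, α = 11.3, σ_y = 345.0 → σ = 594 MPa, n = 0.581
  aluminum alloy: E = 68.40, α = 22.4, σ_y = 430.0 → σ = 270 MPa, n = 1.59
  titanium alloy: E = 116.9, α = 8.88, σ_y = 1089 → σ = 183 MPa, n = 5.96
  concrete: E = 29.03, α = 11.4, σ_y = 46.50 → σ = 58.2 MPa, n = 0.799
Smallest n: beryllium with n = 0.581.

beryllium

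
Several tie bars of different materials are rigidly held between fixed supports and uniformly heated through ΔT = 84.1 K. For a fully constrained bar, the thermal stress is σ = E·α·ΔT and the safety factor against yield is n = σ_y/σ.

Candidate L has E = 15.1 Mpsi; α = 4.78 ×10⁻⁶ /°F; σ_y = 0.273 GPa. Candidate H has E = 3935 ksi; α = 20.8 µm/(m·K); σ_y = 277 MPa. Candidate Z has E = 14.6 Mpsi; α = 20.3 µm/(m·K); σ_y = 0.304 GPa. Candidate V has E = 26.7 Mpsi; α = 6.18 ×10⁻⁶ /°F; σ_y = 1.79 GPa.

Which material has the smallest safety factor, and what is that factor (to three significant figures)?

Converting E to GPa, α to ×10⁻⁶/K, σ_y to MPa, then σ and n for each:
  candidate L: E = 104.1, α = 8.60, σ_y = 273.0 → σ = 75.3 MPa, n = 3.62
  candidate H: E = 27.13, α = 20.8, σ_y = 277.0 → σ = 47.5 MPa, n = 5.84
  candidate Z: E = 100.7, α = 20.3, σ_y = 304.0 → σ = 172 MPa, n = 1.77
  candidate V: E = 184.1, α = 11.1, σ_y = 1790 → σ = 172 MPa, n = 10.4
Smallest n: candidate Z with n = 1.77.

candidate Z, n = 1.77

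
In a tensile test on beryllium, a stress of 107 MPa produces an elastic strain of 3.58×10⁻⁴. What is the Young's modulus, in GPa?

299 GPa

E = σ/ε = 107 MPa / 3.58×10⁻⁴ = 298900 MPa = 299 GPa.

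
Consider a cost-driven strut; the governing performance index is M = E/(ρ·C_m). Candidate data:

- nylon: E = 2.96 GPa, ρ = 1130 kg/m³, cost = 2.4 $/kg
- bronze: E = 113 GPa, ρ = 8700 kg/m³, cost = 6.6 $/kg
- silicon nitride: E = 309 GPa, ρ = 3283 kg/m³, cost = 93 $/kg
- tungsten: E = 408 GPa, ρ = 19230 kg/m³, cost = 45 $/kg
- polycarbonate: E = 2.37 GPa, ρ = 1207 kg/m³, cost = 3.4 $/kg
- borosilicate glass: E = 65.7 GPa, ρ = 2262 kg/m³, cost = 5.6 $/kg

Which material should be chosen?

borosilicate glass

Evaluate M for each candidate:
  borosilicate glass: M = 5.19 MN·m per $
  bronze: M = 1.97 MN·m per $
  nylon: M = 1.09 MN·m per $
  silicon nitride: M = 1.01 MN·m per $
  polycarbonate: M = 0.578 MN·m per $
  tungsten: M = 0.471 MN·m per $
Borosilicate glass has the largest M.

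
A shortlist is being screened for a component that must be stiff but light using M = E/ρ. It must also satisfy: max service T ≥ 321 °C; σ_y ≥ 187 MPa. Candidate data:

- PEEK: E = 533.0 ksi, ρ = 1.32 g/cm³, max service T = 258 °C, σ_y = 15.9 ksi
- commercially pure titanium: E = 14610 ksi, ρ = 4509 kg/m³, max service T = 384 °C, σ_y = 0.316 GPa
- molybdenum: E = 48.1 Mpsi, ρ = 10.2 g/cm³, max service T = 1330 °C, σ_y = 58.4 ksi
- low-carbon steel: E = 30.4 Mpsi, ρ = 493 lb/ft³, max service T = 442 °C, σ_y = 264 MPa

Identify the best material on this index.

molybdenum

Screen on constraints: max service T ≥ 321 °C; σ_y ≥ 187 MPa. Survivors: commercially pure titanium, molybdenum, low-carbon steel.
Normalizing units and computing the index:
  commercially pure titanium: E = 100.7 GPa, ρ = 4509 kg/m³
  molybdenum: E = 331.6 GPa, ρ = 10200 kg/m³
  low-carbon steel: E = 209.6 GPa, ρ = 7897 kg/m³
  molybdenum: M = 32.5 MN·m/kg
  low-carbon steel: M = 26.5 MN·m/kg
  commercially pure titanium: M = 22.3 MN·m/kg
Highest index: molybdenum.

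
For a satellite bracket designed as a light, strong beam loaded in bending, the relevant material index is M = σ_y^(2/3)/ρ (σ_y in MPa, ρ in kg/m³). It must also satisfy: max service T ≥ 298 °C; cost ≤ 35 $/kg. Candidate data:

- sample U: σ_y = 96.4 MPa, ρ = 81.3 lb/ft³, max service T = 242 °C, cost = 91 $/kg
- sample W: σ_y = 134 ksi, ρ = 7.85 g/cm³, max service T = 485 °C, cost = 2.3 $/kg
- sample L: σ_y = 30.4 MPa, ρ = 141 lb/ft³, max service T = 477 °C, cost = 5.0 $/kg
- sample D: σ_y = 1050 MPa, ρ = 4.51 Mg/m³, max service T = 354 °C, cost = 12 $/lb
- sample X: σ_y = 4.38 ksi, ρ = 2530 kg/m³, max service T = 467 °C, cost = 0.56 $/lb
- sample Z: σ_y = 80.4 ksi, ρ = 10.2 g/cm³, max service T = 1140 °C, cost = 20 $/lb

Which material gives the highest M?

Screen on constraints: max service T ≥ 298 °C; cost ≤ 35 $/kg. Survivors: sample W, sample L, sample D, sample X.
After converting to SI:
  sample W: σ_y = 923.9 MPa, ρ = 7850 kg/m³
  sample L: σ_y = 30.40 MPa, ρ = 2259 kg/m³
  sample D: σ_y = 1050 MPa, ρ = 4510 kg/m³
  sample X: σ_y = 30.20 MPa, ρ = 2530 kg/m³
  sample D: M = 22.9×10⁻³
  sample W: M = 12.1×10⁻³
  sample L: M = 4.31×10⁻³
  sample X: M = 3.83×10⁻³
Highest index: sample D.

sample D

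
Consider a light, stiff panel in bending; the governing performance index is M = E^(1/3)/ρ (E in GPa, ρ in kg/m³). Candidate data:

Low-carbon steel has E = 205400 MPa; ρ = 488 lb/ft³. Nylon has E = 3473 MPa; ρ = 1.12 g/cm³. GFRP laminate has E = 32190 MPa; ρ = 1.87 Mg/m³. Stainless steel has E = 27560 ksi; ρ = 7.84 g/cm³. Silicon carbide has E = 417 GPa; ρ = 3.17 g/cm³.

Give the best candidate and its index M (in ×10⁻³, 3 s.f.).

silicon carbide, M = 2.36×10⁻³

Putting every candidate on a common basis:
  low-carbon steel: E = 205.4 GPa, ρ = 7817 kg/m³
  nylon: E = 3.473 GPa, ρ = 1120 kg/m³
  GFRP laminate: E = 32.19 GPa, ρ = 1870 kg/m³
  stainless steel: E = 190.0 GPa, ρ = 7840 kg/m³
  silicon carbide: E = 417.0 GPa, ρ = 3170 kg/m³
  silicon carbide: M = 2.36×10⁻³
  GFRP laminate: M = 1.70×10⁻³
  nylon: M = 1.35×10⁻³
  low-carbon steel: M = 0.755×10⁻³
  stainless steel: M = 0.733×10⁻³
Silicon carbide ranks first.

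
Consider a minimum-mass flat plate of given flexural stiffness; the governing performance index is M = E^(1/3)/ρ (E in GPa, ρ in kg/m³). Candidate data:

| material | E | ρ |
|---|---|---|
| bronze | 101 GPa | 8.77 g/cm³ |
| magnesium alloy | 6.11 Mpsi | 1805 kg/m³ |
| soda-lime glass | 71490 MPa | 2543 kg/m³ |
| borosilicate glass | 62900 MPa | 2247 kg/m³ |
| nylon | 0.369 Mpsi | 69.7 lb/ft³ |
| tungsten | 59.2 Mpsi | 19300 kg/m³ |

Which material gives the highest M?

magnesium alloy

After converting to SI:
  bronze: E = 101.0 GPa, ρ = 8770 kg/m³
  magnesium alloy: E = 42.13 GPa, ρ = 1805 kg/m³
  soda-lime glass: E = 71.49 GPa, ρ = 2543 kg/m³
  borosilicate glass: E = 62.90 GPa, ρ = 2247 kg/m³
  nylon: E = 2.544 GPa, ρ = 1116 kg/m³
  tungsten: E = 408.2 GPa, ρ = 19300 kg/m³
  magnesium alloy: M = 1.93×10⁻³
  borosilicate glass: M = 1.77×10⁻³
  soda-lime glass: M = 1.63×10⁻³
  nylon: M = 1.22×10⁻³
  bronze: M = 0.531×10⁻³
  tungsten: M = 0.384×10⁻³
Magnesium alloy ranks first.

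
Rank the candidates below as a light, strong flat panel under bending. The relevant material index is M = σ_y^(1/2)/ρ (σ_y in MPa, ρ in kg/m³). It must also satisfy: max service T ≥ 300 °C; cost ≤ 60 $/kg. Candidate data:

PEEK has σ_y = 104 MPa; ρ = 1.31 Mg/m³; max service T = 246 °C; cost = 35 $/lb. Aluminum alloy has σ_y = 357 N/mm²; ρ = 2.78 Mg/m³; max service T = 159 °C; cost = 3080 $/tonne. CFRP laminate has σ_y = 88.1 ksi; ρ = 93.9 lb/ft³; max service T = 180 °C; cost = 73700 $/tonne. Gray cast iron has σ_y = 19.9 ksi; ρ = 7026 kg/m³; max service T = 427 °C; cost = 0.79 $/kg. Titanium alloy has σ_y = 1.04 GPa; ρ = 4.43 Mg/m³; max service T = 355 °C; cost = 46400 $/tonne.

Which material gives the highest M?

Screen on constraints: max service T ≥ 300 °C; cost ≤ 60 $/kg. Survivors: gray cast iron, titanium alloy.
Normalizing units and computing the index:
  gray cast iron: σ_y = 137.2 MPa, ρ = 7026 kg/m³
  titanium alloy: σ_y = 1040 MPa, ρ = 4430 kg/m³
  titanium alloy: M = 7.28×10⁻³
  gray cast iron: M = 1.67×10⁻³
Titanium alloy ranks first.

titanium alloy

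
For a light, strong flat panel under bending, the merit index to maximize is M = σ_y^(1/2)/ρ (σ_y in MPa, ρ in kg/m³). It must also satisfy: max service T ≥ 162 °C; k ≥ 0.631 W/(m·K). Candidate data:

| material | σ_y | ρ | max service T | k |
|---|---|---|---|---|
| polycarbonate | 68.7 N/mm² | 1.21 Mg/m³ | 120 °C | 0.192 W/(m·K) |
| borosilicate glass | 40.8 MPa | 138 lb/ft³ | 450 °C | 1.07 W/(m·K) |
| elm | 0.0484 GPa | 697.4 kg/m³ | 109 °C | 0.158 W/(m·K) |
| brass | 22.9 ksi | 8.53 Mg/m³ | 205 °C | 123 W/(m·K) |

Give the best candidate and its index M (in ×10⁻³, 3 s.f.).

Screen on constraints: max service T ≥ 162 °C; k ≥ 0.631 W/(m·K). Survivors: borosilicate glass, brass.
After converting to SI:
  borosilicate glass: σ_y = 40.80 MPa, ρ = 2211 kg/m³
  brass: σ_y = 157.9 MPa, ρ = 8530 kg/m³
  borosilicate glass: M = 2.89×10⁻³
  brass: M = 1.47×10⁻³
Borosilicate glass has the largest M.

borosilicate glass, M = 2.89×10⁻³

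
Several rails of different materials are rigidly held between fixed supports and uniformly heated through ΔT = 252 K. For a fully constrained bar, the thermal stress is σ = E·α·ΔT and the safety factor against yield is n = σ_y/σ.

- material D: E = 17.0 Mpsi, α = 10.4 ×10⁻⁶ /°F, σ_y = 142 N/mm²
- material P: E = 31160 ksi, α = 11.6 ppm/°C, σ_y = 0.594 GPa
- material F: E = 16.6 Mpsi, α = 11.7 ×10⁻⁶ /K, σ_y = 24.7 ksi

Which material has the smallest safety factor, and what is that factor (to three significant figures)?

material D, n = 0.257

With everything in SI (GPa, ×10⁻⁶/K, MPa):
  material D: E = 117.2, α = 18.7, σ_y = 142.0 → σ = 553 MPa, n = 0.257
  material P: E = 214.8, α = 11.6, σ_y = 594.0 → σ = 628 MPa, n = 0.946
  material F: E = 114.5, α = 11.7, σ_y = 170.3 → σ = 337 MPa, n = 0.505
Smallest n: material D with n = 0.257.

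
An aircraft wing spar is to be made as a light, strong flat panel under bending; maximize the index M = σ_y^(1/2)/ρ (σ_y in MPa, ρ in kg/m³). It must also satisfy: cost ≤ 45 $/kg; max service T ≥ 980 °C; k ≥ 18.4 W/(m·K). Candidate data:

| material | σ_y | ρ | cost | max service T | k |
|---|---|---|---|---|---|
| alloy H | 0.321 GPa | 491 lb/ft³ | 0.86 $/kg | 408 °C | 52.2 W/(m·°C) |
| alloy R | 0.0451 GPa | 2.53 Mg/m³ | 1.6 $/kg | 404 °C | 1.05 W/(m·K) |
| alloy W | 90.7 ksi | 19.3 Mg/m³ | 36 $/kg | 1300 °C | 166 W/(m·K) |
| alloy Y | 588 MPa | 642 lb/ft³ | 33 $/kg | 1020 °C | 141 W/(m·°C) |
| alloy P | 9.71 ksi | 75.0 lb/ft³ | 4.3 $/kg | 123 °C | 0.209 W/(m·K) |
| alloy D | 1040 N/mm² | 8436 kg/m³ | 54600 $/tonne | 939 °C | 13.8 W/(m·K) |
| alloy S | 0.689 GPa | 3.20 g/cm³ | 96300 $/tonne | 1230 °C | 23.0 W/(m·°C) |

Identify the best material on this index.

Screen on constraints: cost ≤ 45 $/kg; max service T ≥ 980 °C; k ≥ 18.4 W/(m·K). Survivors: alloy W, alloy Y.
Convert each candidate to consistent units, then evaluate M:
  alloy W: σ_y = 625.4 MPa, ρ = 19300 kg/m³
  alloy Y: σ_y = 588.0 MPa, ρ = 10280 kg/m³
  alloy Y: M = 2.36×10⁻³
  alloy W: M = 1.30×10⁻³
Alloy Y ranks first.

alloy Y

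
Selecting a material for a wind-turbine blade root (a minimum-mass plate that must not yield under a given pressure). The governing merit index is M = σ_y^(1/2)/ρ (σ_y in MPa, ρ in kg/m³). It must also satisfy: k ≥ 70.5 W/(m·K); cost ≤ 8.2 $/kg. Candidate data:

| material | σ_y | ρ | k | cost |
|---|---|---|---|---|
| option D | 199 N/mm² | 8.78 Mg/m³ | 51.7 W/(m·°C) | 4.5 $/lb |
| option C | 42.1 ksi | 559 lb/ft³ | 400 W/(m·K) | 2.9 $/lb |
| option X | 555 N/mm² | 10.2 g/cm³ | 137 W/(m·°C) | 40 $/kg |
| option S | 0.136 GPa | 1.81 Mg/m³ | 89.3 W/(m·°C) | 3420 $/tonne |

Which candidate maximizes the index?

option S

Screen on constraints: k ≥ 70.5 W/(m·K); cost ≤ 8.2 $/kg. Survivors: option C, option S.
Putting every candidate on a common basis:
  option C: σ_y = 290.3 MPa, ρ = 8954 kg/m³
  option S: σ_y = 136.0 MPa, ρ = 1810 kg/m³
  option S: M = 6.44×10⁻³
  option C: M = 1.90×10⁻³
Option S ranks first.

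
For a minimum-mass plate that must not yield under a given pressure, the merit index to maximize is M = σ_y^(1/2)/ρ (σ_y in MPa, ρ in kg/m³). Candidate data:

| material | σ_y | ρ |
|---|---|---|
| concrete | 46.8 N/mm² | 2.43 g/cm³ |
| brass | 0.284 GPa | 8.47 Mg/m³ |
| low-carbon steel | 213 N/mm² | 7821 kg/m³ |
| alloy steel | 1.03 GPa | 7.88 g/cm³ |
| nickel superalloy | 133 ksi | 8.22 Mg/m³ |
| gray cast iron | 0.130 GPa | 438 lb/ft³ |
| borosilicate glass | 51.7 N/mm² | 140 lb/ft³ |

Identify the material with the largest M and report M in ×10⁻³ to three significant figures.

In SI units:
  concrete: σ_y = 46.80 MPa, ρ = 2430 kg/m³
  brass: σ_y = 284.0 MPa, ρ = 8470 kg/m³
  low-carbon steel: σ_y = 213.0 MPa, ρ = 7821 kg/m³
  alloy steel: σ_y = 1030 MPa, ρ = 7880 kg/m³
  nickel superalloy: σ_y = 917.0 MPa, ρ = 8220 kg/m³
  gray cast iron: σ_y = 130.0 MPa, ρ = 7016 kg/m³
  borosilicate glass: σ_y = 51.70 MPa, ρ = 2243 kg/m³
  alloy steel: M = 4.07×10⁻³
  nickel superalloy: M = 3.68×10⁻³
  borosilicate glass: M = 3.21×10⁻³
  concrete: M = 2.82×10⁻³
  brass: M = 1.99×10⁻³
  low-carbon steel: M = 1.87×10⁻³
  gray cast iron: M = 1.63×10⁻³
Highest index: alloy steel.

alloy steel, M = 4.07×10⁻³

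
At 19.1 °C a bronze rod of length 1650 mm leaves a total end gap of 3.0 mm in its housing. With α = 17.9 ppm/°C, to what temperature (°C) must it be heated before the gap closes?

121 °C

α·L₀·ΔT = 3.0 mm ⇒ ΔT = 3.0 / (17.9×10⁻⁶ × 1650.0) = 101.6 K.
T = 19.1 + 101.6 = 120.7 °C.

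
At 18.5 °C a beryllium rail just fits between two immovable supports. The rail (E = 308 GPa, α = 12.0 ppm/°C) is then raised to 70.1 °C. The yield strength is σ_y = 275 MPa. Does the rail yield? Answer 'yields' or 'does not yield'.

does not yield

ΔT = 51.60 K. Constrained thermal stress σ = E·α·ΔT = 308.0×10³ MPa × 12.0×10⁻⁶ × 51.60 = 191 MPa (compressive).
Compare to σ_y = 275 MPa: σ < σ_y, so it does not yield.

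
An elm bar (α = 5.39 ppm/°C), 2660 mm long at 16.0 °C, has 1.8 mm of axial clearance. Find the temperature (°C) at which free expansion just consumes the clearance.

α·L₀·ΔT = 1.8 mm ⇒ ΔT = 1.8 / (5.39×10⁻⁶ × 2660.0) = 125.5 K.
T = 16.0 + 125.5 = 141.5 °C.

142 °C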